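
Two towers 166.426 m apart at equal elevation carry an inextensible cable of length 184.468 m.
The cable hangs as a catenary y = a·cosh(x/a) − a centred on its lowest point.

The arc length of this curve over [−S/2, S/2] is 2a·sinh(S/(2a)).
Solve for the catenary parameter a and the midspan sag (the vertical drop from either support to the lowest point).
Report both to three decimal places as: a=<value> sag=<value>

a=104.815 sag=34.803

seed: a₀ = √(S³/(24(L−S))) = √(166.426³/(24·18.042)) = 103.177215
iter 1: u=0.806506  f(a)=+5.959e-01  f'(a)=-3.730e-01  a ← 103.177215 − (+5.959e-01/-3.730e-01) = 104.774866
iter 2: u=0.794208  f(a)=+1.412e-02  f'(a)=-3.555e-01  a ← 104.774866 − (+1.412e-02/-3.555e-01) = 104.814594
iter 3: u=0.793907  f(a)=+8.361e-06  f'(a)=-3.551e-01  a ← 104.814594 − (+8.361e-06/-3.551e-01) = 104.814618
iter 4: u=0.793906  f(a)=+2.956e-12  f'(a)=-3.551e-01  a ← 104.814618 − (+2.956e-12/-3.551e-01) = 104.814618
converged: |Δa| < 1e-12 after 4 iterations
sag = a·(cosh(S/(2a)) − 1) = 104.814618·(cosh(0.793906) − 1) = 34.803486
T_max/T_min = cosh(S/(2a)) = 1.332048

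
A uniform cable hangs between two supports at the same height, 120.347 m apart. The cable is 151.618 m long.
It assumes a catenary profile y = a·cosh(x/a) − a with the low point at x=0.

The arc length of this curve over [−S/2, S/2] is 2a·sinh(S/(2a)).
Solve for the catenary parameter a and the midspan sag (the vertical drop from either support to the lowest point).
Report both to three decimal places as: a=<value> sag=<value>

a=49.968 sag=40.827

seed: a₀ = √(S³/(24(L−S))) = √(120.347³/(24·31.271)) = 48.192161
iter 1: u=1.248616  f(a)=+2.530e+00  f'(a)=-1.512e+00  a ← 48.192161 − (+2.530e+00/-1.512e+00) = 49.865863
iter 2: u=1.206707  f(a)=+1.378e-01  f'(a)=-1.351e+00  a ← 49.865863 − (+1.378e-01/-1.351e+00) = 49.967839
iter 3: u=1.204245  f(a)=+4.607e-04  f'(a)=-1.342e+00  a ← 49.967839 − (+4.607e-04/-1.342e+00) = 49.968182
iter 4: u=1.204236  f(a)=+5.188e-09  f'(a)=-1.342e+00  a ← 49.968182 − (+5.188e-09/-1.342e+00) = 49.968182
iter 5: u=1.204236  f(a)=+0.000e+00  f'(a)=-1.342e+00  a ← 49.968182 − (+0.000e+00/-1.342e+00) = 49.968182
converged: |Δa| < 1e-12 after 5 iterations
sag = a·(cosh(S/(2a)) − 1) = 49.968182·(cosh(1.204236) − 1) = 40.827323
T_max/T_min = cosh(S/(2a)) = 1.817066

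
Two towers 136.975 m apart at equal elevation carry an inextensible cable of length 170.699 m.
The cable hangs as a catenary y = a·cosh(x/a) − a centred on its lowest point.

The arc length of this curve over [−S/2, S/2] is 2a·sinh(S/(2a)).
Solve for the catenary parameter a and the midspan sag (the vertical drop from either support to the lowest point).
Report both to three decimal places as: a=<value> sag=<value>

seed: a₀ = √(S³/(24(L−S))) = √(136.975³/(24·33.724)) = 56.349076
iter 1: u=1.215415  f(a)=+2.580e+00  f'(a)=-1.383e+00  a ← 56.349076 − (+2.580e+00/-1.383e+00) = 58.214328
iter 2: u=1.176472  f(a)=+1.337e-01  f'(a)=-1.243e+00  a ← 58.214328 − (+1.337e-01/-1.243e+00) = 58.321821
iter 3: u=1.174303  f(a)=+4.020e-04  f'(a)=-1.236e+00  a ← 58.321821 − (+4.020e-04/-1.236e+00) = 58.322146
iter 4: u=1.174297  f(a)=+3.660e-09  f'(a)=-1.236e+00  a ← 58.322146 − (+3.660e-09/-1.236e+00) = 58.322146
iter 5: u=1.174297  f(a)=-2.842e-14  f'(a)=-1.236e+00  a ← 58.322146 − (-2.842e-14/-1.236e+00) = 58.322146
converged: |Δa| < 1e-12 after 5 iterations
sag = a·(cosh(S/(2a)) − 1) = 58.322146·(cosh(1.174297) − 1) = 45.051012
T_max/T_min = cosh(S/(2a)) = 1.772451

a=58.322 sag=45.051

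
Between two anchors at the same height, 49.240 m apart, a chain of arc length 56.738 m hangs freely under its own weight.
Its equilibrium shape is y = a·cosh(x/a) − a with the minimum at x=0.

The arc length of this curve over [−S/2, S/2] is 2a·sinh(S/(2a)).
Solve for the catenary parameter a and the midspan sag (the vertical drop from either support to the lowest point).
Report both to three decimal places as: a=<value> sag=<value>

seed: a₀ = √(S³/(24(L−S))) = √(49.240³/(24·7.498)) = 25.757205
iter 1: u=0.955849  f(a)=+3.501e-01  f'(a)=-6.372e-01  a ← 25.757205 − (+3.501e-01/-6.372e-01) = 26.306628
iter 2: u=0.935886  f(a)=+1.151e-02  f'(a)=-5.959e-01  a ← 26.306628 − (+1.151e-02/-5.959e-01) = 26.325952
iter 3: u=0.935199  f(a)=+1.340e-05  f'(a)=-5.945e-01  a ← 26.325952 − (+1.340e-05/-5.945e-01) = 26.325974
iter 4: u=0.935198  f(a)=+1.818e-11  f'(a)=-5.945e-01  a ← 26.325974 − (+1.818e-11/-5.945e-01) = 26.325974
iter 5: u=0.935198  f(a)=-7.105e-15  f'(a)=-5.945e-01  a ← 26.325974 − (-7.105e-15/-5.945e-01) = 26.325974
converged: |Δa| < 1e-12 after 5 iterations
sag = a·(cosh(S/(2a)) − 1) = 26.325974·(cosh(0.935198) − 1) = 12.376184
T_max/T_min = cosh(S/(2a)) = 1.470113

a=26.326 sag=12.376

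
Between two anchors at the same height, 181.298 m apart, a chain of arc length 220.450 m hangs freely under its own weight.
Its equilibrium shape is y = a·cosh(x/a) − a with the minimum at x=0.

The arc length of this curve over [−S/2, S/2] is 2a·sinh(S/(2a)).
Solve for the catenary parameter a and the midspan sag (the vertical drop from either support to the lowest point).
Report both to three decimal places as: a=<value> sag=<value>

a=82.096 sag=55.342

seed: a₀ = √(S³/(24(L−S))) = √(181.298³/(24·39.152)) = 79.635539
iter 1: u=1.138298  f(a)=+2.616e+00  f'(a)=-1.117e+00  a ← 79.635539 − (+2.616e+00/-1.117e+00) = 81.978269
iter 2: u=1.105769  f(a)=+1.199e-01  f'(a)=-1.017e+00  a ← 81.978269 − (+1.199e-01/-1.017e+00) = 82.096209
iter 3: u=1.104180  f(a)=+2.785e-04  f'(a)=-1.012e+00  a ← 82.096209 − (+2.785e-04/-1.012e+00) = 82.096484
iter 4: u=1.104176  f(a)=+1.511e-09  f'(a)=-1.012e+00  a ← 82.096484 − (+1.511e-09/-1.012e+00) = 82.096484
iter 5: u=1.104176  f(a)=+5.684e-14  f'(a)=-1.012e+00  a ← 82.096484 − (+5.684e-14/-1.012e+00) = 82.096484
converged: |Δa| < 1e-12 after 5 iterations
sag = a·(cosh(S/(2a)) − 1) = 82.096484·(cosh(1.104176) − 1) = 55.342169
T_max/T_min = cosh(S/(2a)) = 1.674111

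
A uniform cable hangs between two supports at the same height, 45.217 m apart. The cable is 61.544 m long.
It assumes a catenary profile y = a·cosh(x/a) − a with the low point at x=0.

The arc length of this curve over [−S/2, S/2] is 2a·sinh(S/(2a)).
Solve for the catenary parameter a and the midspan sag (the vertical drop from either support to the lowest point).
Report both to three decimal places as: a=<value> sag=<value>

a=16.131 sag=18.613

seed: a₀ = √(S³/(24(L−S))) = √(45.217³/(24·16.327)) = 15.360091
iter 1: u=1.471899  f(a)=+1.863e+00  f'(a)=-2.624e+00  a ← 15.360091 − (+1.863e+00/-2.624e+00) = 16.070055
iter 2: u=1.406871  f(a)=+1.369e-01  f'(a)=-2.251e+00  a ← 16.070055 − (+1.369e-01/-2.251e+00) = 16.130890
iter 3: u=1.401566  f(a)=+8.698e-04  f'(a)=-2.222e+00  a ← 16.130890 − (+8.698e-04/-2.222e+00) = 16.131281
iter 4: u=1.401532  f(a)=+3.558e-08  f'(a)=-2.222e+00  a ← 16.131281 − (+3.558e-08/-2.222e+00) = 16.131281
iter 5: u=1.401532  f(a)=-7.105e-15  f'(a)=-2.222e+00  a ← 16.131281 − (-7.105e-15/-2.222e+00) = 16.131281
converged: |Δa| < 1e-12 after 5 iterations
sag = a·(cosh(S/(2a)) − 1) = 16.131281·(cosh(1.401532) − 1) = 18.612556
T_max/T_min = cosh(S/(2a)) = 2.153818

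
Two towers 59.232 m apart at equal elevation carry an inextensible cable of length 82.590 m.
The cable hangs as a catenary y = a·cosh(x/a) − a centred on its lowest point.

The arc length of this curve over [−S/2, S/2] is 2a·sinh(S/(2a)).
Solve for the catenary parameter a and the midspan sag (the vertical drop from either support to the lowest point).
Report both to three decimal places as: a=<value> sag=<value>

seed: a₀ = √(S³/(24(L−S))) = √(59.232³/(24·23.358)) = 19.253565
iter 1: u=1.538209  f(a)=+2.924e+00  f'(a)=-3.051e+00  a ← 19.253565 − (+2.924e+00/-3.051e+00) = 20.211975
iter 2: u=1.465270  f(a)=+2.325e-01  f'(a)=-2.584e+00  a ← 20.211975 − (+2.325e-01/-2.584e+00) = 20.301980
iter 3: u=1.458774  f(a)=+1.751e-03  f'(a)=-2.545e+00  a ← 20.301980 − (+1.751e-03/-2.545e+00) = 20.302668
iter 4: u=1.458725  f(a)=+1.009e-07  f'(a)=-2.544e+00  a ← 20.302668 − (+1.009e-07/-2.544e+00) = 20.302668
iter 5: u=1.458725  f(a)=-1.421e-14  f'(a)=-2.544e+00  a ← 20.302668 − (-1.421e-14/-2.544e+00) = 20.302668
converged: |Δa| < 1e-12 after 5 iterations
sag = a·(cosh(S/(2a)) − 1) = 20.302668·(cosh(1.458725) − 1) = 25.713366
T_max/T_min = cosh(S/(2a)) = 2.266502

a=20.303 sag=25.713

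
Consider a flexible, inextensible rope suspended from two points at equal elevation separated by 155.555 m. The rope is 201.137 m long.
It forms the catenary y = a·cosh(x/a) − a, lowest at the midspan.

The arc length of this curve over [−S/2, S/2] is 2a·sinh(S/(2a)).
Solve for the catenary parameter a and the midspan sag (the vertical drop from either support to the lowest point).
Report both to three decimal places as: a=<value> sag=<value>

a=61.079 sag=56.584

seed: a₀ = √(S³/(24(L−S))) = √(155.555³/(24·45.582)) = 58.657514
iter 1: u=1.325960  f(a)=+4.179e+00  f'(a)=-1.845e+00  a ← 58.657514 − (+4.179e+00/-1.845e+00) = 60.922338
iter 2: u=1.276666  f(a)=+2.542e-01  f'(a)=-1.627e+00  a ← 60.922338 − (+2.542e-01/-1.627e+00) = 61.078603
iter 3: u=1.273400  f(a)=+1.076e-03  f'(a)=-1.613e+00  a ← 61.078603 − (+1.076e-03/-1.613e+00) = 61.079269
iter 4: u=1.273386  f(a)=+1.944e-08  f'(a)=-1.613e+00  a ← 61.079269 − (+1.944e-08/-1.613e+00) = 61.079269
iter 5: u=1.273386  f(a)=+0.000e+00  f'(a)=-1.613e+00  a ← 61.079269 − (+0.000e+00/-1.613e+00) = 61.079269
converged: |Δa| < 1e-12 after 5 iterations
sag = a·(cosh(S/(2a)) − 1) = 61.079269·(cosh(1.273386) − 1) = 56.584235
T_max/T_min = cosh(S/(2a)) = 1.926407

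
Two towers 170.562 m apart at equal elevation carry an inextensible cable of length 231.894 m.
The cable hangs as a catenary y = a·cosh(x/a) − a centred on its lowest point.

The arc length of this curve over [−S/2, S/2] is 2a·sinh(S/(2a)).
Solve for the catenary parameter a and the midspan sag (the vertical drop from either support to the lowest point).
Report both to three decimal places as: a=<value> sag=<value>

a=60.963 sag=70.034

seed: a₀ = √(S³/(24(L−S))) = √(170.562³/(24·61.332)) = 58.059626
iter 1: u=1.468852  f(a)=+6.967e+00  f'(a)=-2.605e+00  a ← 58.059626 − (+6.967e+00/-2.605e+00) = 60.733804
iter 2: u=1.404177  f(a)=+5.102e-01  f'(a)=-2.236e+00  a ← 60.733804 − (+5.102e-01/-2.236e+00) = 60.961963
iter 3: u=1.398921  f(a)=+3.215e-03  f'(a)=-2.208e+00  a ← 60.961963 − (+3.215e-03/-2.208e+00) = 60.963419
iter 4: u=1.398888  f(a)=+1.294e-07  f'(a)=-2.208e+00  a ← 60.963419 − (+1.294e-07/-2.208e+00) = 60.963419
iter 5: u=1.398888  f(a)=+0.000e+00  f'(a)=-2.208e+00  a ← 60.963419 − (+0.000e+00/-2.208e+00) = 60.963419
converged: |Δa| < 1e-12 after 5 iterations
sag = a·(cosh(S/(2a)) − 1) = 60.963419·(cosh(1.398888) − 1) = 70.033700
T_max/T_min = cosh(S/(2a)) = 2.148782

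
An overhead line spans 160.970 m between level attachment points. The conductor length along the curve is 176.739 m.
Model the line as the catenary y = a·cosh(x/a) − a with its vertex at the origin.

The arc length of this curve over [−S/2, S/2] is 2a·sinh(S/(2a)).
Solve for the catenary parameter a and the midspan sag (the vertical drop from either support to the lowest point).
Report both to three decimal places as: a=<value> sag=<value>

a=106.490 sag=31.891

seed: a₀ = √(S³/(24(L−S))) = √(160.970³/(24·15.769)) = 104.980761
iter 1: u=0.766664  f(a)=+4.700e-01  f'(a)=-3.184e-01  a ← 104.980761 − (+4.700e-01/-3.184e-01) = 106.456567
iter 2: u=0.756036  f(a)=+1.009e-02  f'(a)=-3.049e-01  a ← 106.456567 − (+1.009e-02/-3.049e-01) = 106.489672
iter 3: u=0.755801  f(a)=+4.883e-06  f'(a)=-3.046e-01  a ← 106.489672 − (+4.883e-06/-3.046e-01) = 106.489688
iter 4: u=0.755801  f(a)=+1.165e-12  f'(a)=-3.046e-01  a ← 106.489688 − (+1.165e-12/-3.046e-01) = 106.489688
converged: |Δa| < 1e-12 after 4 iterations
sag = a·(cosh(S/(2a)) − 1) = 106.489688·(cosh(0.755801) − 1) = 31.891027
T_max/T_min = cosh(S/(2a)) = 1.299475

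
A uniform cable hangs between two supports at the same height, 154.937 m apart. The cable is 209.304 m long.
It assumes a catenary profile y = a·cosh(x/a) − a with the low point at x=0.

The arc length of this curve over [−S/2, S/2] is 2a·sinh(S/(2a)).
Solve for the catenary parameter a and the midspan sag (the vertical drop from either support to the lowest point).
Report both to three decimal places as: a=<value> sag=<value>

a=56.000 sag=62.693

seed: a₀ = √(S³/(24(L−S))) = √(154.937³/(24·54.367)) = 53.389937
iter 1: u=1.450994  f(a)=+6.019e+00  f'(a)=-2.499e+00  a ← 53.389937 − (+6.019e+00/-2.499e+00) = 55.798431
iter 2: u=1.388363  f(a)=+4.312e-01  f'(a)=-2.153e+00  a ← 55.798431 − (+4.312e-01/-2.153e+00) = 55.998766
iter 3: u=1.383397  f(a)=+2.591e-03  f'(a)=-2.127e+00  a ← 55.998766 − (+2.591e-03/-2.127e+00) = 55.999984
iter 4: u=1.383366  f(a)=+9.483e-08  f'(a)=-2.127e+00  a ← 55.999984 − (+9.483e-08/-2.127e+00) = 55.999984
iter 5: u=1.383366  f(a)=+0.000e+00  f'(a)=-2.127e+00  a ← 55.999984 − (+0.000e+00/-2.127e+00) = 55.999984
converged: |Δa| < 1e-12 after 5 iterations
sag = a·(cosh(S/(2a)) − 1) = 55.999984·(cosh(1.383366) − 1) = 62.693062
T_max/T_min = cosh(S/(2a)) = 2.119519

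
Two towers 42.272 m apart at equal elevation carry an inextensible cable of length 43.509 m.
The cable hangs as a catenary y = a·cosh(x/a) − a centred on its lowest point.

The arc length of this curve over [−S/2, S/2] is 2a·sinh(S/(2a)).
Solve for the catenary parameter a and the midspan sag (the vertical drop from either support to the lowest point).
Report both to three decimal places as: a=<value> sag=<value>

seed: a₀ = √(S³/(24(L−S))) = √(42.272³/(24·1.237)) = 50.441585
iter 1: u=0.419019  f(a)=+1.090e-02  f'(a)=-4.991e-02  a ← 50.441585 − (+1.090e-02/-4.991e-02) = 50.660062
iter 2: u=0.417212  f(a)=+7.126e-05  f'(a)=-4.926e-02  a ← 50.660062 − (+7.126e-05/-4.926e-02) = 50.661509
iter 3: u=0.417200  f(a)=+3.087e-09  f'(a)=-4.926e-02  a ← 50.661509 − (+3.087e-09/-4.926e-02) = 50.661509
iter 4: u=0.417200  f(a)=-7.105e-15  f'(a)=-4.926e-02  a ← 50.661509 − (-7.105e-15/-4.926e-02) = 50.661509
converged: |Δa| < 1e-12 after 4 iterations
sag = a·(cosh(S/(2a)) − 1) = 50.661509·(cosh(0.417200) − 1) = 4.473296
T_max/T_min = cosh(S/(2a)) = 1.088298

a=50.662 sag=4.473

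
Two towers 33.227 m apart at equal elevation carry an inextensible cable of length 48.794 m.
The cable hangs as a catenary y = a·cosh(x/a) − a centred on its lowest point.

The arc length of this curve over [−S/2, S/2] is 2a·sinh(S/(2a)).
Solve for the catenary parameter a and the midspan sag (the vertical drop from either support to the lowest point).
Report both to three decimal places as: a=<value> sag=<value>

a=10.542 sag=16.035

seed: a₀ = √(S³/(24(L−S))) = √(33.227³/(24·15.567)) = 9.908972
iter 1: u=1.676612  f(a)=+2.340e+00  f'(a)=-4.119e+00  a ← 9.908972 − (+2.340e+00/-4.119e+00) = 10.477183
iter 2: u=1.585684  f(a)=+2.164e-01  f'(a)=-3.389e+00  a ← 10.477183 − (+2.164e-01/-3.389e+00) = 10.541030
iter 3: u=1.576079  f(a)=+2.266e-03  f'(a)=-3.319e+00  a ← 10.541030 − (+2.266e-03/-3.319e+00) = 10.541713
iter 4: u=1.575977  f(a)=+2.544e-07  f'(a)=-3.318e+00  a ← 10.541713 − (+2.544e-07/-3.318e+00) = 10.541713
iter 5: u=1.575977  f(a)=-7.105e-15  f'(a)=-3.318e+00  a ← 10.541713 − (-7.105e-15/-3.318e+00) = 10.541713
converged: |Δa| < 1e-12 after 5 iterations
sag = a·(cosh(S/(2a)) − 1) = 10.541713·(cosh(1.575977) − 1) = 16.035370
T_max/T_min = cosh(S/(2a)) = 2.521135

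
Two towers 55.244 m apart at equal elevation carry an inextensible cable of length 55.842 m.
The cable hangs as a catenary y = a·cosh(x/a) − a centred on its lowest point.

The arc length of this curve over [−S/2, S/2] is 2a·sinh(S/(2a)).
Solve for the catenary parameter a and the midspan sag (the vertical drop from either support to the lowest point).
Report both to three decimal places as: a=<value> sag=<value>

seed: a₀ = √(S³/(24(L−S))) = √(55.244³/(24·0.598)) = 108.385569
iter 1: u=0.254849  f(a)=+1.945e-03  f'(a)=-1.111e-02  a ← 108.385569 − (+1.945e-03/-1.111e-02) = 108.560688
iter 2: u=0.254438  f(a)=+4.724e-06  f'(a)=-1.105e-02  a ← 108.560688 − (+4.724e-06/-1.105e-02) = 108.561115
iter 3: u=0.254437  f(a)=+2.800e-11  f'(a)=-1.105e-02  a ← 108.561115 − (+2.800e-11/-1.105e-02) = 108.561115
iter 4: u=0.254437  f(a)=-7.105e-15  f'(a)=-1.105e-02  a ← 108.561115 − (-7.105e-15/-1.105e-02) = 108.561115
converged: |Δa| < 1e-12 after 4 iterations
sag = a·(cosh(S/(2a)) − 1) = 108.561115·(cosh(0.254437) − 1) = 3.533033
T_max/T_min = cosh(S/(2a)) = 1.032544

a=108.561 sag=3.533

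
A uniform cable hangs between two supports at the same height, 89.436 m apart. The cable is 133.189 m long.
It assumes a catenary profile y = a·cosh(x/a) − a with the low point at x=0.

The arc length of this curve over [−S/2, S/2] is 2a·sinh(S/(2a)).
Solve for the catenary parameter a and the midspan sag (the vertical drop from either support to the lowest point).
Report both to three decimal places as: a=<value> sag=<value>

a=27.835 sag=44.343

seed: a₀ = √(S³/(24(L−S))) = √(89.436³/(24·43.753)) = 26.101112
iter 1: u=1.713260  f(a)=+6.889e+00  f'(a)=-4.446e+00  a ← 26.101112 − (+6.889e+00/-4.446e+00) = 27.650706
iter 2: u=1.617246  f(a)=+6.612e-01  f'(a)=-3.630e+00  a ← 27.650706 − (+6.612e-01/-3.630e+00) = 27.832852
iter 3: u=1.606663  f(a)=+7.517e-03  f'(a)=-3.548e+00  a ← 27.832852 − (+7.517e-03/-3.548e+00) = 27.834971
iter 4: u=1.606540  f(a)=+9.963e-07  f'(a)=-3.547e+00  a ← 27.834971 − (+9.963e-07/-3.547e+00) = 27.834971
iter 5: u=1.606540  f(a)=+2.842e-14  f'(a)=-3.547e+00  a ← 27.834971 − (+2.842e-14/-3.547e+00) = 27.834971
converged: |Δa| < 1e-12 after 5 iterations
sag = a·(cosh(S/(2a)) − 1) = 27.834971·(cosh(1.606540) − 1) = 44.342678
T_max/T_min = cosh(S/(2a)) = 2.593056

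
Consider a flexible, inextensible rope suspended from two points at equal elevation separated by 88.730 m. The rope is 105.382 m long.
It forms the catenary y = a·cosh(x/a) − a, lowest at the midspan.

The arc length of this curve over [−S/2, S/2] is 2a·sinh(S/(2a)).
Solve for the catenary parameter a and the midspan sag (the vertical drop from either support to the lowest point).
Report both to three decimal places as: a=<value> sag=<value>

a=42.938 sag=25.033

seed: a₀ = √(S³/(24(L−S))) = √(88.730³/(24·16.652)) = 41.808723
iter 1: u=1.061142  f(a)=+9.631e-01  f'(a)=-8.900e-01  a ← 41.808723 − (+9.631e-01/-8.900e-01) = 42.890860
iter 2: u=1.034370  f(a)=+3.866e-02  f'(a)=-8.198e-01  a ← 42.890860 − (+3.866e-02/-8.198e-01) = 42.938014
iter 3: u=1.033234  f(a)=+6.806e-05  f'(a)=-8.169e-01  a ← 42.938014 − (+6.806e-05/-8.169e-01) = 42.938097
iter 4: u=1.033232  f(a)=+2.118e-10  f'(a)=-8.169e-01  a ← 42.938097 − (+2.118e-10/-8.169e-01) = 42.938097
iter 5: u=1.033232  f(a)=-2.842e-14  f'(a)=-8.169e-01  a ← 42.938097 − (-2.842e-14/-8.169e-01) = 42.938097
converged: |Δa| < 1e-12 after 5 iterations
sag = a·(cosh(S/(2a)) − 1) = 42.938097·(cosh(1.033232) − 1) = 25.032644
T_max/T_min = cosh(S/(2a)) = 1.582994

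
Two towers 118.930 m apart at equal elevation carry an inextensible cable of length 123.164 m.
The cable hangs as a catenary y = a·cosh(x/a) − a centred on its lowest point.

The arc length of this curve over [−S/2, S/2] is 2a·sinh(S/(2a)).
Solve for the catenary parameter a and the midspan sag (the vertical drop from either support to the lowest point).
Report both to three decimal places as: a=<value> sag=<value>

a=129.345 sag=13.912

seed: a₀ = √(S³/(24(L−S))) = √(118.930³/(24·4.234)) = 128.663713
iter 1: u=0.462174  f(a)=+4.545e-02  f'(a)=-6.723e-02  a ← 128.663713 − (+4.545e-02/-6.723e-02) = 129.339746
iter 2: u=0.459758  f(a)=+3.607e-04  f'(a)=-6.617e-02  a ← 129.339746 − (+3.607e-04/-6.617e-02) = 129.345198
iter 3: u=0.459739  f(a)=+2.312e-08  f'(a)=-6.616e-02  a ← 129.345198 − (+2.312e-08/-6.616e-02) = 129.345198
iter 4: u=0.459739  f(a)=-1.421e-14  f'(a)=-6.616e-02  a ← 129.345198 − (-1.421e-14/-6.616e-02) = 129.345198
converged: |Δa| < 1e-12 after 4 iterations
sag = a·(cosh(S/(2a)) − 1) = 129.345198·(cosh(0.459739) − 1) = 13.911645
T_max/T_min = cosh(S/(2a)) = 1.107554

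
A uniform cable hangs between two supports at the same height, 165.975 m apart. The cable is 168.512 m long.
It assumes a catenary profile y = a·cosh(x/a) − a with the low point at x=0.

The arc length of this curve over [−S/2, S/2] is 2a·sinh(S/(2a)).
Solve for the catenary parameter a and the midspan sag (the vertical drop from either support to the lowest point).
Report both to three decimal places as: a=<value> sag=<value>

seed: a₀ = √(S³/(24(L−S))) = √(165.975³/(24·2.537)) = 274.030032
iter 1: u=0.302841  f(a)=+1.166e-02  f'(a)=-1.869e-02  a ← 274.030032 − (+1.166e-02/-1.869e-02) = 274.653965
iter 2: u=0.302153  f(a)=+3.994e-05  f'(a)=-1.856e-02  a ← 274.653965 − (+3.994e-05/-1.856e-02) = 274.656117
iter 3: u=0.302151  f(a)=+4.723e-10  f'(a)=-1.856e-02  a ← 274.656117 − (+4.723e-10/-1.856e-02) = 274.656117
iter 4: u=0.302151  f(a)=+2.842e-14  f'(a)=-1.856e-02  a ← 274.656117 − (+2.842e-14/-1.856e-02) = 274.656117
converged: |Δa| < 1e-12 after 4 iterations
sag = a·(cosh(S/(2a)) − 1) = 274.656117·(cosh(0.302151) − 1) = 12.633034
T_max/T_min = cosh(S/(2a)) = 1.045996

a=274.656 sag=12.633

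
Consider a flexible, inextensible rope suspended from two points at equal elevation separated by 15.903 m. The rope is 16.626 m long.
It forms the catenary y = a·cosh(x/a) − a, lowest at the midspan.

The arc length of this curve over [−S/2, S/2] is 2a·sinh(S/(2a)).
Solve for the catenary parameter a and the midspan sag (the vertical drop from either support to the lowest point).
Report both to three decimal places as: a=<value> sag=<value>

seed: a₀ = √(S³/(24(L−S))) = √(15.903³/(24·0.723)) = 15.224527
iter 1: u=0.522282  f(a)=+9.925e-03  f'(a)=-9.759e-02  a ← 15.224527 − (+9.925e-03/-9.759e-02) = 15.326226
iter 2: u=0.518817  f(a)=+1.003e-04  f'(a)=-9.563e-02  a ← 15.326226 − (+1.003e-04/-9.563e-02) = 15.327275
iter 3: u=0.518781  f(a)=+1.048e-08  f'(a)=-9.561e-02  a ← 15.327275 − (+1.048e-08/-9.561e-02) = 15.327275
iter 4: u=0.518781  f(a)=+3.553e-15  f'(a)=-9.561e-02  a ← 15.327275 − (+3.553e-15/-9.561e-02) = 15.327275
converged: |Δa| < 1e-12 after 4 iterations
sag = a·(cosh(S/(2a)) − 1) = 15.327275·(cosh(0.518781) − 1) = 2.109219
T_max/T_min = cosh(S/(2a)) = 1.137612

a=15.327 sag=2.109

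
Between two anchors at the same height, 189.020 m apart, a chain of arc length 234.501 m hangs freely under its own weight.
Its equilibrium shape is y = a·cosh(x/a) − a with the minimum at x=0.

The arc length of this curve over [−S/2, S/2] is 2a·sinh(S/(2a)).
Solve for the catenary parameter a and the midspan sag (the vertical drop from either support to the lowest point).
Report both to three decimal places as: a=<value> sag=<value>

a=81.352 sag=61.357

seed: a₀ = √(S³/(24(L−S))) = √(189.020³/(24·45.481)) = 78.657659
iter 1: u=1.201536  f(a)=+3.398e+00  f'(a)=-1.332e+00  a ← 78.657659 − (+3.398e+00/-1.332e+00) = 81.208403
iter 2: u=1.163796  f(a)=+1.723e-01  f'(a)=-1.200e+00  a ← 81.208403 − (+1.723e-01/-1.200e+00) = 81.351957
iter 3: u=1.161742  f(a)=+4.953e-04  f'(a)=-1.193e+00  a ← 81.351957 − (+4.953e-04/-1.193e+00) = 81.352372
iter 4: u=1.161736  f(a)=+4.119e-09  f'(a)=-1.193e+00  a ← 81.352372 − (+4.119e-09/-1.193e+00) = 81.352372
iter 5: u=1.161736  f(a)=-2.842e-14  f'(a)=-1.193e+00  a ← 81.352372 − (-2.842e-14/-1.193e+00) = 81.352372
converged: |Δa| < 1e-12 after 5 iterations
sag = a·(cosh(S/(2a)) − 1) = 81.352372·(cosh(1.161736) − 1) = 61.356731
T_max/T_min = cosh(S/(2a)) = 1.754209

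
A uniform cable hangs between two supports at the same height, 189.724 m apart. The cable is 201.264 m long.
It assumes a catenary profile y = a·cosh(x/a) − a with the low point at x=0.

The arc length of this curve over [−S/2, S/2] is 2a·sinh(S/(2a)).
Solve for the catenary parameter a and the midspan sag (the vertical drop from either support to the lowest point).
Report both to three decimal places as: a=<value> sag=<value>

seed: a₀ = √(S³/(24(L−S))) = √(189.724³/(24·11.540)) = 157.027199
iter 1: u=0.604112  f(a)=+2.124e-01  f'(a)=-1.524e-01  a ← 157.027199 − (+2.124e-01/-1.524e-01) = 158.420863
iter 2: u=0.598797  f(a)=+2.861e-03  f'(a)=-1.483e-01  a ← 158.420863 − (+2.861e-03/-1.483e-01) = 158.440151
iter 3: u=0.598724  f(a)=+5.348e-07  f'(a)=-1.483e-01  a ← 158.440151 − (+5.348e-07/-1.483e-01) = 158.440155
iter 4: u=0.598724  f(a)=+2.842e-14  f'(a)=-1.483e-01  a ← 158.440155 − (+2.842e-14/-1.483e-01) = 158.440155
converged: |Δa| < 1e-12 after 4 iterations
sag = a·(cosh(S/(2a)) − 1) = 158.440155·(cosh(0.598724) − 1) = 29.256627
T_max/T_min = cosh(S/(2a)) = 1.184654

a=158.440 sag=29.257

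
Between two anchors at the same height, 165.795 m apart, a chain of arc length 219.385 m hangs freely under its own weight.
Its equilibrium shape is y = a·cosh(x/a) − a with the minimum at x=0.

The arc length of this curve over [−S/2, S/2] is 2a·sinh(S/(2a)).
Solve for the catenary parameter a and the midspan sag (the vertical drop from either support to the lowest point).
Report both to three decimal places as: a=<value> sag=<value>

a=62.221 sag=63.889

seed: a₀ = √(S³/(24(L−S))) = √(165.795³/(24·53.590)) = 59.526404
iter 1: u=1.392617  f(a)=+5.443e+00  f'(a)=-2.175e+00  a ← 59.526404 − (+5.443e+00/-2.175e+00) = 62.029197
iter 2: u=1.336427  f(a)=+3.621e-01  f'(a)=-1.894e+00  a ← 62.029197 − (+3.621e-01/-1.894e+00) = 62.220362
iter 3: u=1.332321  f(a)=+1.855e-03  f'(a)=-1.875e+00  a ← 62.220362 − (+1.855e-03/-1.875e+00) = 62.221352
iter 4: u=1.332300  f(a)=+4.925e-08  f'(a)=-1.875e+00  a ← 62.221352 − (+4.925e-08/-1.875e+00) = 62.221352
iter 5: u=1.332300  f(a)=-5.684e-14  f'(a)=-1.875e+00  a ← 62.221352 − (-5.684e-14/-1.875e+00) = 62.221352
converged: |Δa| < 1e-12 after 5 iterations
sag = a·(cosh(S/(2a)) − 1) = 62.221352·(cosh(1.332300) − 1) = 63.889477
T_max/T_min = cosh(S/(2a)) = 2.026810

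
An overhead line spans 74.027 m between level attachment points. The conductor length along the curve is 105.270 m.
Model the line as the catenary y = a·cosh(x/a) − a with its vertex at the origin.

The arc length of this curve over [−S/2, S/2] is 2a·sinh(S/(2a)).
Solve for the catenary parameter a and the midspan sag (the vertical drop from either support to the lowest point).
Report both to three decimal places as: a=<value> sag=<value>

seed: a₀ = √(S³/(24(L−S))) = √(74.027³/(24·31.243)) = 23.259653
iter 1: u=1.591318  f(a)=+4.203e+00  f'(a)=-3.431e+00  a ← 23.259653 − (+4.203e+00/-3.431e+00) = 24.484550
iter 2: u=1.511708  f(a)=+3.548e-01  f'(a)=-2.874e+00  a ← 24.484550 − (+3.548e-01/-2.874e+00) = 24.608002
iter 3: u=1.504125  f(a)=+3.044e-03  f'(a)=-2.825e+00  a ← 24.608002 − (+3.044e-03/-2.825e+00) = 24.609079
iter 4: u=1.504059  f(a)=+2.283e-07  f'(a)=-2.825e+00  a ← 24.609079 − (+2.283e-07/-2.825e+00) = 24.609080
iter 5: u=1.504059  f(a)=+0.000e+00  f'(a)=-2.825e+00  a ← 24.609080 − (+0.000e+00/-2.825e+00) = 24.609080
converged: |Δa| < 1e-12 after 5 iterations
sag = a·(cosh(S/(2a)) − 1) = 24.609080·(cosh(1.504059) − 1) = 33.494707
T_max/T_min = cosh(S/(2a)) = 2.361071

a=24.609 sag=33.495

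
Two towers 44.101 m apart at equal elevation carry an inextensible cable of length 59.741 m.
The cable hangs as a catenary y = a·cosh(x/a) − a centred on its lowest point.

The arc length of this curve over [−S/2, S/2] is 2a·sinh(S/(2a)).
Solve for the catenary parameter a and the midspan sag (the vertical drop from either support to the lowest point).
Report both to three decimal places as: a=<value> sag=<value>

a=15.863 sag=17.958

seed: a₀ = √(S³/(24(L−S))) = √(44.101³/(24·15.640)) = 15.116410
iter 1: u=1.458713  f(a)=+1.751e+00  f'(a)=-2.544e+00  a ← 15.116410 − (+1.751e+00/-2.544e+00) = 15.804516
iter 2: u=1.395202  f(a)=+1.266e-01  f'(a)=-2.188e+00  a ← 15.804516 − (+1.266e-01/-2.188e+00) = 15.862386
iter 3: u=1.390112  f(a)=+7.769e-04  f'(a)=-2.162e+00  a ← 15.862386 − (+7.769e-04/-2.162e+00) = 15.862746
iter 4: u=1.390081  f(a)=+2.963e-08  f'(a)=-2.162e+00  a ← 15.862746 − (+2.963e-08/-2.162e+00) = 15.862746
iter 5: u=1.390081  f(a)=+7.105e-15  f'(a)=-2.162e+00  a ← 15.862746 − (+7.105e-15/-2.162e+00) = 15.862746
converged: |Δa| < 1e-12 after 5 iterations
sag = a·(cosh(S/(2a)) − 1) = 15.862746·(cosh(1.390081) − 1) = 17.958453
T_max/T_min = cosh(S/(2a)) = 2.132115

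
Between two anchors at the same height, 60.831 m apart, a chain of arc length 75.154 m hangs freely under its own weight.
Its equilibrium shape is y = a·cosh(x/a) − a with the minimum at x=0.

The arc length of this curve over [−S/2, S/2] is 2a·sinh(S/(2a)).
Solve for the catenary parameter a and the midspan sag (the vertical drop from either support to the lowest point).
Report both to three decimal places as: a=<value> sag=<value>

a=26.448 sag=19.503

seed: a₀ = √(S³/(24(L−S))) = √(60.831³/(24·14.323)) = 25.589678
iter 1: u=1.188585  f(a)=+1.046e+00  f'(a)=-1.286e+00  a ← 25.589678 − (+1.046e+00/-1.286e+00) = 26.403535
iter 2: u=1.151948  f(a)=+5.200e-02  f'(a)=-1.161e+00  a ← 26.403535 − (+5.200e-02/-1.161e+00) = 26.448326
iter 3: u=1.149997  f(a)=+1.432e-04  f'(a)=-1.154e+00  a ← 26.448326 − (+1.432e-04/-1.154e+00) = 26.448450
iter 4: u=1.149992  f(a)=+1.094e-09  f'(a)=-1.154e+00  a ← 26.448450 − (+1.094e-09/-1.154e+00) = 26.448450
iter 5: u=1.149992  f(a)=+4.263e-14  f'(a)=-1.154e+00  a ← 26.448450 − (+4.263e-14/-1.154e+00) = 26.448450
converged: |Δa| < 1e-12 after 5 iterations
sag = a·(cosh(S/(2a)) − 1) = 26.448450·(cosh(1.149992) − 1) = 19.503171
T_max/T_min = cosh(S/(2a)) = 1.737403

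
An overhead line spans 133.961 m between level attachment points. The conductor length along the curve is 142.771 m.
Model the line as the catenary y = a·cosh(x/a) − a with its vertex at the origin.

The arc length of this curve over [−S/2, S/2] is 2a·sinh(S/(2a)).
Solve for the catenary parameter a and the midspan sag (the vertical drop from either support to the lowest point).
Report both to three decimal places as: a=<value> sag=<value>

a=107.665 sag=21.516

seed: a₀ = √(S³/(24(L−S))) = √(133.961³/(24·8.810)) = 106.628671
iter 1: u=0.628166  f(a)=+1.755e-01  f'(a)=-1.719e-01  a ← 106.628671 − (+1.755e-01/-1.719e-01) = 107.649622
iter 2: u=0.622208  f(a)=+2.552e-03  f'(a)=-1.669e-01  a ← 107.649622 − (+2.552e-03/-1.669e-01) = 107.664912
iter 3: u=0.622120  f(a)=+5.575e-07  f'(a)=-1.668e-01  a ← 107.664912 − (+5.575e-07/-1.668e-01) = 107.664916
iter 4: u=0.622120  f(a)=+0.000e+00  f'(a)=-1.668e-01  a ← 107.664916 − (+0.000e+00/-1.668e-01) = 107.664916
converged: |Δa| < 1e-12 after 4 iterations
sag = a·(cosh(S/(2a)) − 1) = 107.664916·(cosh(0.622120) − 1) = 21.515670
T_max/T_min = cosh(S/(2a)) = 1.199839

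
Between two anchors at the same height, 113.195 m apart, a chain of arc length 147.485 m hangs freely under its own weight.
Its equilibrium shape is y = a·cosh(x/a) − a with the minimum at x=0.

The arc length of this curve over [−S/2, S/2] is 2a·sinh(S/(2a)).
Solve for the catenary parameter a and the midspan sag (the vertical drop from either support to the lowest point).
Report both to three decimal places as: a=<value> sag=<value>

seed: a₀ = √(S³/(24(L−S))) = √(113.195³/(24·34.290)) = 41.980877
iter 1: u=1.348173  f(a)=+3.255e+00  f'(a)=-1.950e+00  a ← 41.980877 − (+3.255e+00/-1.950e+00) = 43.649483
iter 2: u=1.296636  f(a)=+2.041e-01  f'(a)=-1.713e+00  a ← 43.649483 − (+2.041e-01/-1.713e+00) = 43.768643
iter 3: u=1.293106  f(a)=+9.215e-04  f'(a)=-1.697e+00  a ← 43.768643 − (+9.215e-04/-1.697e+00) = 43.769186
iter 4: u=1.293090  f(a)=+1.897e-08  f'(a)=-1.697e+00  a ← 43.769186 − (+1.897e-08/-1.697e+00) = 43.769186
iter 5: u=1.293090  f(a)=+0.000e+00  f'(a)=-1.697e+00  a ← 43.769186 − (+0.000e+00/-1.697e+00) = 43.769186
converged: |Δa| < 1e-12 after 5 iterations
sag = a·(cosh(S/(2a)) − 1) = 43.769186·(cosh(1.293090) − 1) = 41.984519
T_max/T_min = cosh(S/(2a)) = 1.959226

a=43.769 sag=41.985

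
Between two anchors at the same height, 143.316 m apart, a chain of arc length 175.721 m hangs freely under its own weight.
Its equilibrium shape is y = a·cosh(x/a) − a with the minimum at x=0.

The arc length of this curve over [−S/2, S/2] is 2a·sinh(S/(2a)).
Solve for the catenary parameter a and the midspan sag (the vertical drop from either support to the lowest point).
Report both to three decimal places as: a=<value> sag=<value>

a=63.508 sag=44.902

seed: a₀ = √(S³/(24(L−S))) = √(143.316³/(24·32.405)) = 61.521991
iter 1: u=1.164754  f(a)=+2.270e+00  f'(a)=-1.203e+00  a ← 61.521991 − (+2.270e+00/-1.203e+00) = 63.408610
iter 2: u=1.130099  f(a)=+1.086e-01  f'(a)=-1.091e+00  a ← 63.408610 − (+1.086e-01/-1.091e+00) = 63.508192
iter 3: u=1.128327  f(a)=+2.763e-04  f'(a)=-1.085e+00  a ← 63.508192 − (+2.763e-04/-1.085e+00) = 63.508446
iter 4: u=1.128322  f(a)=+1.797e-09  f'(a)=-1.085e+00  a ← 63.508446 − (+1.797e-09/-1.085e+00) = 63.508446
iter 5: u=1.128322  f(a)=+0.000e+00  f'(a)=-1.085e+00  a ← 63.508446 − (+0.000e+00/-1.085e+00) = 63.508446
converged: |Δa| < 1e-12 after 5 iterations
sag = a·(cosh(S/(2a)) − 1) = 63.508446·(cosh(1.128322) − 1) = 44.901840
T_max/T_min = cosh(S/(2a)) = 1.707022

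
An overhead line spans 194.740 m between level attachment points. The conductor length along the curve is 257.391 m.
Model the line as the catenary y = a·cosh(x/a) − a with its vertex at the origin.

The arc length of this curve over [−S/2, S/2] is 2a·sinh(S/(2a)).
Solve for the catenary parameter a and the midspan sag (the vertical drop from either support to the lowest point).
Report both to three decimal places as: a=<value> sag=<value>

a=73.242 sag=74.835

seed: a₀ = √(S³/(24(L−S))) = √(194.740³/(24·62.651)) = 70.083071
iter 1: u=1.389351  f(a)=+6.332e+00  f'(a)=-2.158e+00  a ← 70.083071 − (+6.332e+00/-2.158e+00) = 73.017805
iter 2: u=1.333510  f(a)=+4.195e-01  f'(a)=-1.880e+00  a ← 73.017805 − (+4.195e-01/-1.880e+00) = 73.240874
iter 3: u=1.329449  f(a)=+2.130e-03  f'(a)=-1.861e+00  a ← 73.240874 − (+2.130e-03/-1.861e+00) = 73.242018
iter 4: u=1.329428  f(a)=+5.550e-08  f'(a)=-1.861e+00  a ← 73.242018 − (+5.550e-08/-1.861e+00) = 73.242018
iter 5: u=1.329428  f(a)=+0.000e+00  f'(a)=-1.861e+00  a ← 73.242018 − (+0.000e+00/-1.861e+00) = 73.242018
converged: |Δa| < 1e-12 after 5 iterations
sag = a·(cosh(S/(2a)) − 1) = 73.242018·(cosh(1.329428) − 1) = 74.835411
T_max/T_min = cosh(S/(2a)) = 2.021755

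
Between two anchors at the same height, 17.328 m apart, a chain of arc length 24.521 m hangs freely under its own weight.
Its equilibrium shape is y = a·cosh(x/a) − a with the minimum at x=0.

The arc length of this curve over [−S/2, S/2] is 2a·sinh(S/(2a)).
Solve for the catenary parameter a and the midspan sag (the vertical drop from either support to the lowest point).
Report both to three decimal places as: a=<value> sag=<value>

a=5.804 sag=7.761

seed: a₀ = √(S³/(24(L−S))) = √(17.328³/(24·7.193)) = 5.489869
iter 1: u=1.578180  f(a)=+9.508e-01  f'(a)=-3.334e+00  a ← 5.489869 − (+9.508e-01/-3.334e+00) = 5.775046
iter 2: u=1.500248  f(a)=+7.911e-02  f'(a)=-2.800e+00  a ← 5.775046 − (+7.911e-02/-2.800e+00) = 5.803296
iter 3: u=1.492945  f(a)=+6.575e-04  f'(a)=-2.754e+00  a ← 5.803296 − (+6.575e-04/-2.754e+00) = 5.803535
iter 4: u=1.492883  f(a)=+4.625e-08  f'(a)=-2.753e+00  a ← 5.803535 − (+4.625e-08/-2.753e+00) = 5.803535
iter 5: u=1.492883  f(a)=+0.000e+00  f'(a)=-2.753e+00  a ← 5.803535 − (+0.000e+00/-2.753e+00) = 5.803535
converged: |Δa| < 1e-12 after 5 iterations
sag = a·(cosh(S/(2a)) − 1) = 5.803535·(cosh(1.492883) − 1) = 7.761158
T_max/T_min = cosh(S/(2a)) = 2.337316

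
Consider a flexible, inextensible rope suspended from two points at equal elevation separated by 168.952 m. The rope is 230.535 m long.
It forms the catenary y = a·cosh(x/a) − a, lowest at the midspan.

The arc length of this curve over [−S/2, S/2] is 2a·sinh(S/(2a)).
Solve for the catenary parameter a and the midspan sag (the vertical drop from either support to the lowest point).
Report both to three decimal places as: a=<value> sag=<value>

seed: a₀ = √(S³/(24(L−S))) = √(168.952³/(24·61.583)) = 57.122731
iter 1: u=1.478851  f(a)=+7.096e+00  f'(a)=-2.666e+00  a ← 57.122731 − (+7.096e+00/-2.666e+00) = 59.784176
iter 2: u=1.413016  f(a)=+5.260e-01  f'(a)=-2.284e+00  a ← 59.784176 − (+5.260e-01/-2.284e+00) = 60.014473
iter 3: u=1.407594  f(a)=+3.403e-03  f'(a)=-2.255e+00  a ← 60.014473 − (+3.403e-03/-2.255e+00) = 60.015982
iter 4: u=1.407558  f(a)=+1.444e-07  f'(a)=-2.254e+00  a ← 60.015982 − (+1.444e-07/-2.254e+00) = 60.015982
iter 5: u=1.407558  f(a)=+0.000e+00  f'(a)=-2.254e+00  a ← 60.015982 − (+0.000e+00/-2.254e+00) = 60.015982
converged: |Δa| < 1e-12 after 5 iterations
sag = a·(cosh(S/(2a)) − 1) = 60.015982·(cosh(1.407558) − 1) = 69.939836
T_max/T_min = cosh(S/(2a)) = 2.165354

a=60.016 sag=69.940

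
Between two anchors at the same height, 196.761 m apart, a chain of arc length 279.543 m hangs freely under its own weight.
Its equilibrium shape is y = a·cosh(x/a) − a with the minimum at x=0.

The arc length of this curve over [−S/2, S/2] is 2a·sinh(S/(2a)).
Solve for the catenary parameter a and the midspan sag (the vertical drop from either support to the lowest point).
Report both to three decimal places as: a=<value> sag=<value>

seed: a₀ = √(S³/(24(L−S))) = √(196.761³/(24·82.782)) = 61.920571
iter 1: u=1.588818  f(a)=+1.110e+01  f'(a)=-3.413e+00  a ← 61.920571 − (+1.110e+01/-3.413e+00) = 65.172982
iter 2: u=1.509529  f(a)=+9.344e-01  f'(a)=-2.860e+00  a ← 65.172982 − (+9.344e-01/-2.860e+00) = 65.499706
iter 3: u=1.501999  f(a)=+7.969e-03  f'(a)=-2.811e+00  a ← 65.499706 − (+7.969e-03/-2.811e+00) = 65.502540
iter 4: u=1.501934  f(a)=+5.905e-07  f'(a)=-2.811e+00  a ← 65.502540 − (+5.905e-07/-2.811e+00) = 65.502540
iter 5: u=1.501934  f(a)=+5.684e-14  f'(a)=-2.811e+00  a ← 65.502540 − (+5.684e-14/-2.811e+00) = 65.502540
converged: |Δa| < 1e-12 after 5 iterations
sag = a·(cosh(S/(2a)) − 1) = 65.502540·(cosh(1.501934) − 1) = 88.856311
T_max/T_min = cosh(S/(2a)) = 2.356532

a=65.503 sag=88.856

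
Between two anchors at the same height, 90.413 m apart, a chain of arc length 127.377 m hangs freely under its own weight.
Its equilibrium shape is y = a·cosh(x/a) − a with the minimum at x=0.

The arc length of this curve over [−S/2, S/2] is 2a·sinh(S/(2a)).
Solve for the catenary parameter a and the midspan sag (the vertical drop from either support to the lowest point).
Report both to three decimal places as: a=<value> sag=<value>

a=30.490 sag=40.121

seed: a₀ = √(S³/(24(L−S))) = √(90.413³/(24·36.964)) = 28.863648
iter 1: u=1.566209  f(a)=+4.808e+00  f'(a)=-3.247e+00  a ← 28.863648 − (+4.808e+00/-3.247e+00) = 30.344213
iter 2: u=1.489790  f(a)=+3.947e-01  f'(a)=-2.734e+00  a ← 30.344213 − (+3.947e-01/-2.734e+00) = 30.488573
iter 3: u=1.482736  f(a)=+3.186e-03  f'(a)=-2.690e+00  a ← 30.488573 − (+3.186e-03/-2.690e+00) = 30.489757
iter 4: u=1.482678  f(a)=+2.112e-07  f'(a)=-2.690e+00  a ← 30.489757 − (+2.112e-07/-2.690e+00) = 30.489757
iter 5: u=1.482678  f(a)=+2.842e-14  f'(a)=-2.690e+00  a ← 30.489757 − (+2.842e-14/-2.690e+00) = 30.489757
converged: |Δa| < 1e-12 after 5 iterations
sag = a·(cosh(S/(2a)) − 1) = 30.489757·(cosh(1.482678) − 1) = 40.120797
T_max/T_min = cosh(S/(2a)) = 2.315878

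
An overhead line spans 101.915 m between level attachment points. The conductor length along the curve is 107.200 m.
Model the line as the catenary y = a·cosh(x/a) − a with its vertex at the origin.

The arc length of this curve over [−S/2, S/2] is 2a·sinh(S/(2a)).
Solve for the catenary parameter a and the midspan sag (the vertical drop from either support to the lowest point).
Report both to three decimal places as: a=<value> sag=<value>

a=92.057 sag=14.467

seed: a₀ = √(S³/(24(L−S))) = √(101.915³/(24·5.285)) = 91.354311
iter 1: u=0.557801  f(a)=+8.283e-02  f'(a)=-1.193e-01  a ← 91.354311 − (+8.283e-02/-1.193e-01) = 92.048365
iter 2: u=0.553595  f(a)=+9.534e-04  f'(a)=-1.166e-01  a ← 92.048365 − (+9.534e-04/-1.166e-01) = 92.056541
iter 3: u=0.553546  f(a)=+1.296e-07  f'(a)=-1.166e-01  a ← 92.056541 − (+1.296e-07/-1.166e-01) = 92.056543
iter 4: u=0.553546  f(a)=-1.421e-14  f'(a)=-1.166e-01  a ← 92.056543 − (-1.421e-14/-1.166e-01) = 92.056543
converged: |Δa| < 1e-12 after 4 iterations
sag = a·(cosh(S/(2a)) − 1) = 92.056543·(cosh(0.553546) − 1) = 14.467478
T_max/T_min = cosh(S/(2a)) = 1.157159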